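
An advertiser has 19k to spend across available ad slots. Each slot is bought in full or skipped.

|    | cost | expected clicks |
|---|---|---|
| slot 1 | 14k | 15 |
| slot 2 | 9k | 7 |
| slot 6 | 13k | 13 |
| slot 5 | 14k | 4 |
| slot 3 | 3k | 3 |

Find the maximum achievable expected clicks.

Allowing fractional choices, the relaxed optimum would be about 20.0, but ad slots are indivisible.
slot 1: cost 14 ≤ 19, expected clicks 15.
slot 6 + slot 3: cost 13 + 3 = 16 ≤ 19, expected clicks 13 + 3 = 16.
slot 1 + slot 3: cost 14 + 3 = 17 ≤ 19, expected clicks 15 + 3 = 18.
Best is slot 1 and slot 3 with total expected clicks 18.

18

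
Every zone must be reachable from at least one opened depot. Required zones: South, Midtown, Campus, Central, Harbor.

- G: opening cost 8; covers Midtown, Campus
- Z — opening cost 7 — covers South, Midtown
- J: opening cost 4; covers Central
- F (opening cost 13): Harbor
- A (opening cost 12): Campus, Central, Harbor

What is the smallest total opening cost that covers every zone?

19

Choose Z and A: together they cover South, Midtown, Campus, Central, Harbor — every zone.
Total opening cost: 7 + 12 = 19.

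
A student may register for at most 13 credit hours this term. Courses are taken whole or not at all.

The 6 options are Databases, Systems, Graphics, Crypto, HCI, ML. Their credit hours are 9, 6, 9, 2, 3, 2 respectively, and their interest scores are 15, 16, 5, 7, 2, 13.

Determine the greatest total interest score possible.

38

This is an integer program with binary decision variables.
Allowing fractional choices, the relaxed optimum would be about 41.0, but courses are indivisible.
Systems + Crypto + HCI + ML: credit hours 6 + 2 + 3 + 2 = 13 ≤ 13, interest score 16 + 7 + 2 + 13 = 38.
Databases + Crypto + ML: credit hours 9 + 2 + 2 = 13 ≤ 13, interest score 15 + 7 + 13 = 35.
Systems + Crypto + ML: credit hours 6 + 2 + 2 = 10 ≤ 13, interest score 16 + 7 + 13 = 36.
Best is Systems, Crypto, HCI, and ML with total interest score 38.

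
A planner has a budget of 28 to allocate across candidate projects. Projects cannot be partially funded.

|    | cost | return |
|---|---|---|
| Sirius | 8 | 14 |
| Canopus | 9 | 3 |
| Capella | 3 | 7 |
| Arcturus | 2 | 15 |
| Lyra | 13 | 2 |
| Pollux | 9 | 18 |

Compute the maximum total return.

54

Allowing fractional choices, the relaxed optimum would be about 56.0, but projects are indivisible.
Sirius + Arcturus + Pollux: cost 8 + 2 + 9 = 19 ≤ 28, return 14 + 15 + 18 = 47.
Sirius + Capella + Arcturus + Pollux: cost 8 + 3 + 2 + 9 = 22 ≤ 28, return 14 + 7 + 15 + 18 = 54.
Sirius + Canopus + Arcturus + Pollux: cost 8 + 9 + 2 + 9 = 28 ≤ 28, return 14 + 3 + 15 + 18 = 50.
Best is Sirius, Capella, Arcturus, and Pollux with total return 54.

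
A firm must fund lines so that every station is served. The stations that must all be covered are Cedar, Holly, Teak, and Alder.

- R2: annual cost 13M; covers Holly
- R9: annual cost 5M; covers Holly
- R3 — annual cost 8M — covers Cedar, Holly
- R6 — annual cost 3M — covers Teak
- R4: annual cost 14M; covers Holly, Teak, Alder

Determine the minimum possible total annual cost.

The greedy cost-per-new-station heuristic would pick R6, R3, and R4 for 25, but a cheaper cover exists.
Choose R3 and R4: together they cover Cedar, Holly, Teak, Alder — every station.
Total annual cost: 8 + 14 = 22.
No cover costs less than 22.

22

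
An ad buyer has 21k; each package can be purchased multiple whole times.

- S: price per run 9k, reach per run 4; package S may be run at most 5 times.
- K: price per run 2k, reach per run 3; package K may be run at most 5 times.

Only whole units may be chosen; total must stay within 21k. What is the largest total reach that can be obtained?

This is a bounded integer knapsack.
K has the best ratio (3/2); taking only K gives at most 5×3 = 15 (stopped by the supply cap of 5).
Mixing does better — 1×S and 5×K: price 19 ≤ 21, reach 1·4 + 5·3 = 19.

19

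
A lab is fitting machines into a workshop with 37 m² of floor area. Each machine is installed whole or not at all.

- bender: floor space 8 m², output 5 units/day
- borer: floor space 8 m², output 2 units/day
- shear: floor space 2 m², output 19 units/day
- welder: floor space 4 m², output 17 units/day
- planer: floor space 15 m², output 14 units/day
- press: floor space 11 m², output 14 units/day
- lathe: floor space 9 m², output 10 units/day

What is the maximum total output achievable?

This is a 0-1 knapsack instance.
Allowing fractional choices, the relaxed optimum would be about 70.3, but machines are indivisible.
bender + shear + welder + press + lathe: floor space 8 + 2 + 4 + 11 + 9 = 34 ≤ 37, output 5 + 19 + 17 + 14 + 10 = 65.
shear + welder + planer + press: floor space 2 + 4 + 15 + 11 = 32 ≤ 37, output 19 + 17 + 14 + 14 = 64.
Best is bender, shear, welder, press, and lathe with total output 65.

65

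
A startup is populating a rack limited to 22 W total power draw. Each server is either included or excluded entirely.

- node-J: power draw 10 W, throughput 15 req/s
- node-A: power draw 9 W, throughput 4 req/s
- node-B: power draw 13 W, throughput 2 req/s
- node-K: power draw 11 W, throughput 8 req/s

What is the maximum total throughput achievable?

Allowing fractional choices, the relaxed optimum would be about 23.4, but servers are indivisible.
node-J + node-K: power draw 10 + 11 = 21 ≤ 22, throughput 15 + 8 = 23.
node-J: power draw 10 ≤ 22, throughput 15.
node-J + node-A: power draw 10 + 9 = 19 ≤ 22, throughput 15 + 4 = 19.
Best is node-J and node-K with total throughput 23.

23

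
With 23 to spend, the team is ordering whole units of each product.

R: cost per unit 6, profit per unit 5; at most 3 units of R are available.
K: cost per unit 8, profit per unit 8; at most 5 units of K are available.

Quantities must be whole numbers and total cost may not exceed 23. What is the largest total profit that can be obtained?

21

2×R and 1×K: cost 20 ≤ 23, profit 2·5 + 1·8 = 18.
1×R and 2×K: cost 22 ≤ 23, profit 1·5 + 2·8 = 21.
Best is 21.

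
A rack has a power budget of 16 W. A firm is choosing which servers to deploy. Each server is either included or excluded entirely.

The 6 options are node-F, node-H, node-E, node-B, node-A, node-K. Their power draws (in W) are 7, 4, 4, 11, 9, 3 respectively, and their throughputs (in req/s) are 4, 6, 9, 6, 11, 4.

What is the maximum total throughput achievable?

24

Treat it as a binary knapsack problem.
Allowing fractional choices, the relaxed optimum would be about 25.1, but servers are indivisible.
node-E + node-A: power draw 4 + 9 = 13 ≤ 16, throughput 9 + 11 = 20.
node-H + node-A + node-K: power draw 4 + 9 + 3 = 16 ≤ 16, throughput 6 + 11 + 4 = 21.
node-E + node-A + node-K: power draw 4 + 9 + 3 = 16 ≤ 16, throughput 9 + 11 + 4 = 24.
Best is node-E, node-A, and node-K with total throughput 24.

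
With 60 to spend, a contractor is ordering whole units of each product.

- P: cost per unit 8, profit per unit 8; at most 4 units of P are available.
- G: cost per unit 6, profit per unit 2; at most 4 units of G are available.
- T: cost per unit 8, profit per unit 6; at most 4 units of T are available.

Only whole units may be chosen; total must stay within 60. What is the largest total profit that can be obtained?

50

P has the best ratio (8/8); taking only P gives at most 4×8 = 32 (stopped by the supply cap of 4).
Mixing does better — 4×P and 3×T: cost 56 ≤ 60, profit 4·8 + 3·6 = 50.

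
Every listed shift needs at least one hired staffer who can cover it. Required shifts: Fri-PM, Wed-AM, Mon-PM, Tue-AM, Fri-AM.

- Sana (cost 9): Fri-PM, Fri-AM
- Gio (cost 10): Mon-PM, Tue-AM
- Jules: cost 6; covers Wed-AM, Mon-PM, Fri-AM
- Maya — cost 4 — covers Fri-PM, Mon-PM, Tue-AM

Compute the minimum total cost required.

This is an integer covering problem.
Choose Jules and Maya: together they cover Fri-PM, Wed-AM, Mon-PM, Tue-AM, Fri-AM — every shift.
Total cost: 6 + 4 = 10.
No cover costs less than 10.

10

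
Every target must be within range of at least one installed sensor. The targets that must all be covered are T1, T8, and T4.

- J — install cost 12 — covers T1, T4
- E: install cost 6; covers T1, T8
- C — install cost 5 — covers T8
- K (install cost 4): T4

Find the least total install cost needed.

Choose E and K: together they cover T1, T8, T4 — every target.
Total install cost: 6 + 4 = 10.

10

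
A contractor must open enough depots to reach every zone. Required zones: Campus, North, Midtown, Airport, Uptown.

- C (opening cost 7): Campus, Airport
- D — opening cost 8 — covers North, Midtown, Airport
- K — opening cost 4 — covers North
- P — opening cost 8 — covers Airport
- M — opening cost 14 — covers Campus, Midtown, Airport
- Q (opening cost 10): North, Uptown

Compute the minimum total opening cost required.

24

The greedy cost-per-new-zone heuristic would pick D, C, and Q for 25, but a cheaper cover exists.
Choose M and Q: together they cover Campus, North, Midtown, Airport, Uptown — every zone.
Total opening cost: 14 + 10 = 24.
No cover costs less than 24.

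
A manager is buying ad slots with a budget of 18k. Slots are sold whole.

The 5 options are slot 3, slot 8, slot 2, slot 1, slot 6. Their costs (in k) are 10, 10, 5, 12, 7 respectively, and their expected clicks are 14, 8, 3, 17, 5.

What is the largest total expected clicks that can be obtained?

20

Treat it as a binary knapsack problem.
slot 2 + slot 1: cost 5 + 12 = 17 ≤ 18, expected clicks 3 + 17 = 20.
slot 3 + slot 6: cost 10 + 7 = 17 ≤ 18, expected clicks 14 + 5 = 19.
Best is slot 2 and slot 1 with total expected clicks 20.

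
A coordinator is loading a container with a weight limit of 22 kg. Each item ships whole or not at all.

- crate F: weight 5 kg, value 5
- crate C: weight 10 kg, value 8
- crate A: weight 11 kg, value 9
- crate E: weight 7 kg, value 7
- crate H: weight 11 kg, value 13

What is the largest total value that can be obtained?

22

This is a 0-1 knapsack instance.
Allowing fractional choices, the relaxed optimum would be about 24.0, but items are indivisible.
crate A + crate H: weight 11 + 11 = 22 ≤ 22, value 9 + 13 = 22.
crate C + crate H: weight 10 + 11 = 21 ≤ 22, value 8 + 13 = 21.
Best is crate A and crate H with total value 22.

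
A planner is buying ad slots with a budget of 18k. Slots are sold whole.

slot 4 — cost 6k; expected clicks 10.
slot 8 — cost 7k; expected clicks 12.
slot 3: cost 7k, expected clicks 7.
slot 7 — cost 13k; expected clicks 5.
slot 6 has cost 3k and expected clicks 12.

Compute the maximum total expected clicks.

34

Allowing fractional choices, the relaxed optimum would be about 36.0, but ad slots are indivisible.
slot 4 + slot 3 + slot 6: cost 6 + 7 + 3 = 16 ≤ 18, expected clicks 10 + 7 + 12 = 29.
slot 4 + slot 8 + slot 6: cost 6 + 7 + 3 = 16 ≤ 18, expected clicks 10 + 12 + 12 = 34.
slot 8 + slot 3 + slot 6: cost 7 + 7 + 3 = 17 ≤ 18, expected clicks 12 + 7 + 12 = 31.
Best is slot 4, slot 8, and slot 6 with total expected clicks 34.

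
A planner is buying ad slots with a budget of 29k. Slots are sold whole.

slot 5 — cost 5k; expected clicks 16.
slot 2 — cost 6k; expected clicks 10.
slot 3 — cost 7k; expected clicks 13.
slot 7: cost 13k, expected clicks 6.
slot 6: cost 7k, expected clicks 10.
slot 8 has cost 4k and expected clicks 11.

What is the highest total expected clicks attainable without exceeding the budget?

slot 5 + slot 2 + slot 3 + slot 6 + slot 8: cost 5 + 6 + 7 + 7 + 4 = 29 ≤ 29, expected clicks 16 + 10 + 13 + 10 + 11 = 60.
slot 5 + slot 2 + slot 3 + slot 8: cost 5 + 6 + 7 + 4 = 22 ≤ 29, expected clicks 16 + 10 + 13 + 11 = 50.
Best is slot 5, slot 2, slot 3, slot 6, and slot 8 with total expected clicks 60.

60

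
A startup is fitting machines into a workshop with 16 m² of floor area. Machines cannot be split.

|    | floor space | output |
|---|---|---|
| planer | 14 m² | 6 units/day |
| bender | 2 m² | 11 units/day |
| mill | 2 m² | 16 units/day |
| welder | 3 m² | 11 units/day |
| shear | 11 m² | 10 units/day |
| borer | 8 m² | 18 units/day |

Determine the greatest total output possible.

bender + mill + borer: floor space 2 + 2 + 8 = 12 ≤ 16, output 11 + 16 + 18 = 45.
bender + mill + welder + borer: floor space 2 + 2 + 3 + 8 = 15 ≤ 16, output 11 + 16 + 11 + 18 = 56.
mill + welder + borer: floor space 2 + 3 + 8 = 13 ≤ 16, output 16 + 11 + 18 = 45.
Best is bender, mill, welder, and borer with total output 56.

56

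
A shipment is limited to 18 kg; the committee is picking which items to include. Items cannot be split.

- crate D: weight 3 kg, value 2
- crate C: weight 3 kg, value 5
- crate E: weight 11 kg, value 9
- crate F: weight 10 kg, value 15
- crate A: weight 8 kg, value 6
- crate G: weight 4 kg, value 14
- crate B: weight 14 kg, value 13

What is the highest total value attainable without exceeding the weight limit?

34

Allowing fractional choices, the relaxed optimum would be about 34.9, but items are indivisible.
crate C + crate F + crate G: weight 3 + 10 + 4 = 17 ≤ 18, value 5 + 15 + 14 = 34.
crate D + crate F + crate G: weight 3 + 10 + 4 = 17 ≤ 18, value 2 + 15 + 14 = 31.
Best is crate C, crate F, and crate G with total value 34.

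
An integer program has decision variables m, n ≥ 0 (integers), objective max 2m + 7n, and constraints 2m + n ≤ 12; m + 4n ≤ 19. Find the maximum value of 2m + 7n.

(m,n)=(3,4): 2·3+1·4=10≤12, 1·3+4·4=19≤19, objective 34.
(m,n)=(2,4): 2·2+1·4=8≤12, 1·2+4·4=18≤19, objective 32.
(m,n)=(4,3): 2·4+1·3=11≤12, 1·4+4·3=16≤19, objective 29.
The best lattice point is (3,4), giving 34.

34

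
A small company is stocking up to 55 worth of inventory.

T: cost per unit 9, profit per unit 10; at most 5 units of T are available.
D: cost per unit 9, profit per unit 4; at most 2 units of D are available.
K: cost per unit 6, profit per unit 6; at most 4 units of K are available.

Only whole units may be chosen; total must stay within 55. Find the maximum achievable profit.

58

This is a bounded integer knapsack.
T has the best ratio (10/9); taking only T gives at most 5×10 = 50 (stopped by the supply cap of 5).
Mixing does better — 4×T and 3×K: cost 54 ≤ 55, profit 4·10 + 3·6 = 58.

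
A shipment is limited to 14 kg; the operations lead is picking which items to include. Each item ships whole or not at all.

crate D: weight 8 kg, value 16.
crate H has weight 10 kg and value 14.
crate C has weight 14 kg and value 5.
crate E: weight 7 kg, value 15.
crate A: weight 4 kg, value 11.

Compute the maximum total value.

This is an integer program with binary decision variables.
Allowing fractional choices, the relaxed optimum would be about 32.0, but items are indivisible.
crate E + crate A: weight 7 + 4 = 11 ≤ 14, value 15 + 11 = 26.
crate H + crate A: weight 10 + 4 = 14 ≤ 14, value 14 + 11 = 25.
crate D + crate A: weight 8 + 4 = 12 ≤ 14, value 16 + 11 = 27.
Best is crate D and crate A with total value 27.

27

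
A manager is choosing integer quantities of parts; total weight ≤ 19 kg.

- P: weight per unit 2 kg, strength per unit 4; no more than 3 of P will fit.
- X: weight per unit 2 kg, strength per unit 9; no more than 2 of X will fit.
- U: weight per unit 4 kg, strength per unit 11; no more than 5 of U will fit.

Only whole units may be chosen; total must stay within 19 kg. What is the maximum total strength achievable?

55

Take 1×P, 2×X, and 3×U: weight 18 ≤ 19, strength 1·4 + 2·9 + 3·11 = 55.
X has the best ratio (9/2) and is taken to its limit of 2; remaining capacity is filled optimally with the others.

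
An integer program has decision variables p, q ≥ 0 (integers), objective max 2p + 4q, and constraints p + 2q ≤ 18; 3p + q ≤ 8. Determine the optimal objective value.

(p,q)=(0,8) is feasible, giving 32.
(p,q)=(0,7) is feasible, giving 28.
Maximum is 32 at (p,q)=(0,8).

32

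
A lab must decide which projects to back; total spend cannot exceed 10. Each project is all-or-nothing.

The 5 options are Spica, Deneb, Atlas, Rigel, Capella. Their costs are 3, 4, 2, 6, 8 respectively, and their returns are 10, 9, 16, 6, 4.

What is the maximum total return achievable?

35

Take Spica, Deneb, and Atlas: cost 3 + 4 + 2 = 9 ≤ 10, return 10 + 9 + 16 = 35.
No other feasible combination does better.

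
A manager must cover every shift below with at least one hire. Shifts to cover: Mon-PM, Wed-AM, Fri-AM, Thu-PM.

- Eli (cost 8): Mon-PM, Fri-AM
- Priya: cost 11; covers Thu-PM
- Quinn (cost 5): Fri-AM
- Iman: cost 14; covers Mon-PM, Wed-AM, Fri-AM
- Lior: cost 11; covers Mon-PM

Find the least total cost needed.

This is an integer covering problem.
The greedy cost-per-new-shift heuristic would pick Eli, Priya, and Iman for 33, but a cheaper cover exists.
Choose Priya and Iman: together they cover Mon-PM, Wed-AM, Fri-AM, Thu-PM — every shift.
Total cost: 11 + 14 = 25.
No cover costs less than 25.

25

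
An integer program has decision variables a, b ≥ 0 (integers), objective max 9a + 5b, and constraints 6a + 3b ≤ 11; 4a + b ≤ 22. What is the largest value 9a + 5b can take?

15

Relaxing integrality, the LP optimum is 18.33 at (a,b) = (0, 3.67), which is not an integer point.
(a,b)=(0,3) is feasible, giving 15.
(a,b)=(0,2) is feasible, giving 10.
No feasible integer point exceeds 15.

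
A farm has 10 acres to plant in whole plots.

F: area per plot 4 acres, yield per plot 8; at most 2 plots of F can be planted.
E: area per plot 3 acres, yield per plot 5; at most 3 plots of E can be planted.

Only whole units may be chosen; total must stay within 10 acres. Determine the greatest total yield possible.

18

Take 1×F and 2×E: area 10 ≤ 10, yield 1·8 + 2·5 = 18.
No other integer combination yields more.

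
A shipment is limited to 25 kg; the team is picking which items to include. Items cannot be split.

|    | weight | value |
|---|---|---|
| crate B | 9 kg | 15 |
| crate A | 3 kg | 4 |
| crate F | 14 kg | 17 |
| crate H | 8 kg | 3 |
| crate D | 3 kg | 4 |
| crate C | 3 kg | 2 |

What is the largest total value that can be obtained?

Take crate B and crate F: weight 9 + 14 = 23 ≤ 25, value 15 + 17 = 32.
No other feasible combination does better.

32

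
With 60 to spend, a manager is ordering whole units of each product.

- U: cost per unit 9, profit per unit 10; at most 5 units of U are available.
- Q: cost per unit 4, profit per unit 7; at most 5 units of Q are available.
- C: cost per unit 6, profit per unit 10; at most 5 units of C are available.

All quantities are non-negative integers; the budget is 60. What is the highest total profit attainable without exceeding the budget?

Take 1×U, 5×Q, and 5×C: cost 59 ≤ 60, profit 1·10 + 5·7 + 5·10 = 95.
Q has the best ratio (7/4) and is taken to its limit of 5; remaining capacity is filled optimally with the others.

95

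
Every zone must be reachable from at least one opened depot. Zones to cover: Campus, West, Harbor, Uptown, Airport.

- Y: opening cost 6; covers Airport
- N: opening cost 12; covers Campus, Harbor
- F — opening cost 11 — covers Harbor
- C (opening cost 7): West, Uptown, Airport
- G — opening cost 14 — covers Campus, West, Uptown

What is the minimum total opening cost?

Choose N and C: together they cover Campus, West, Harbor, Uptown, Airport — every zone.
Total opening cost: 12 + 7 = 19.

19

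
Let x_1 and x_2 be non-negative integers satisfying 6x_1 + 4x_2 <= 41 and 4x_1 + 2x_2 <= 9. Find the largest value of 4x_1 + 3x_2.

12

Relaxing integrality, the LP optimum is 13.50 at (x_1,x_2) = (0, 4.5), which is not an integer point.
(x_1,x_2)=(0,4): 6·0+4·4=16≤41, 4·0+2·4=8≤9, objective 12.
(x_1,x_2)=(0,3): 6·0+4·3=12≤41, 4·0+2·3=6≤9, objective 9.
The best lattice point is (0,4), giving 12.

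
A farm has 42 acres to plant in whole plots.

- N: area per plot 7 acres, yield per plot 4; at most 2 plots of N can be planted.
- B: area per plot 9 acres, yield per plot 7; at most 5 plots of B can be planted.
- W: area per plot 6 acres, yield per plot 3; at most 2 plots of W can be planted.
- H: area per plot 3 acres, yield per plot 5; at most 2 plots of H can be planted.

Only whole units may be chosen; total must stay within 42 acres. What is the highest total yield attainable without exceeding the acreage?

1×N, 3×B, and 2×H: area 40 ≤ 42, yield 1·4 + 3·7 + 2·5 = 35.
4×B and 2×H: area 42 ≤ 42, yield 4·7 + 2·5 = 38.
Best is 38.

38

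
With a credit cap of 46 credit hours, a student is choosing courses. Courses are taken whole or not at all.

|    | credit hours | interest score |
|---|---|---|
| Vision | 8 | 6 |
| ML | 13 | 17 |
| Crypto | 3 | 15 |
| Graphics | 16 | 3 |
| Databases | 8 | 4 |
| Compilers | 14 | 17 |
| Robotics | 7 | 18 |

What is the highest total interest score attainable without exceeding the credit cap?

73

ML + Crypto + Compilers + Robotics: credit hours 13 + 3 + 14 + 7 = 37 ≤ 46, interest score 17 + 15 + 17 + 18 = 67.
ML + Crypto + Databases + Compilers + Robotics: credit hours 13 + 3 + 8 + 14 + 7 = 45 ≤ 46, interest score 17 + 15 + 4 + 17 + 18 = 71.
Vision + ML + Crypto + Compilers + Robotics: credit hours 8 + 13 + 3 + 14 + 7 = 45 ≤ 46, interest score 6 + 17 + 15 + 17 + 18 = 73.
Best is Vision, ML, Crypto, Compilers, and Robotics with total interest score 73.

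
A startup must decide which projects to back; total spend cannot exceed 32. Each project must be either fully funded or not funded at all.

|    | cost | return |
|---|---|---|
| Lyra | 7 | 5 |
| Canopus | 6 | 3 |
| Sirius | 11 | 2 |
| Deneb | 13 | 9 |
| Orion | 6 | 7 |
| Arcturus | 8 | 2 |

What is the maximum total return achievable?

24

Lyra + Deneb + Orion: cost 7 + 13 + 6 = 26 ≤ 32, return 5 + 9 + 7 = 21.
Lyra + Canopus + Deneb + Orion: cost 7 + 6 + 13 + 6 = 32 ≤ 32, return 5 + 3 + 9 + 7 = 24.
Best is Lyra, Canopus, Deneb, and Orion with total return 24.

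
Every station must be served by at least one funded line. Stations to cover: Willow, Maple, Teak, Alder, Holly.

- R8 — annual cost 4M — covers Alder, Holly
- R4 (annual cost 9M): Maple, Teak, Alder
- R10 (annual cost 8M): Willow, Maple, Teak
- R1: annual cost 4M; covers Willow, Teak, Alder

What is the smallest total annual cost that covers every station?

The greedy cost-per-new-station heuristic would pick R1, R8, and R10 for 16, but a cheaper cover exists.
Choose R8 and R10: together they cover Willow, Maple, Teak, Alder, Holly — every station.
Total annual cost: 4 + 8 = 12.
No cover costs less than 12.

12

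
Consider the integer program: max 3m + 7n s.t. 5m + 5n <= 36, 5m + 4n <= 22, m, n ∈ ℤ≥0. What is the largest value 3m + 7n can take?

(m,n)=(0,5): 5·0+5·5=25≤36, 5·0+4·5=20≤22, objective 35.
(m,n)=(1,4): 5·1+5·4=25≤36, 5·1+4·4=21≤22, objective 31.
(m,n)=(0,4): 5·0+5·4=20≤36, 5·0+4·4=16≤22, objective 28.
Maximum is 35 at (m,n)=(0,5).

35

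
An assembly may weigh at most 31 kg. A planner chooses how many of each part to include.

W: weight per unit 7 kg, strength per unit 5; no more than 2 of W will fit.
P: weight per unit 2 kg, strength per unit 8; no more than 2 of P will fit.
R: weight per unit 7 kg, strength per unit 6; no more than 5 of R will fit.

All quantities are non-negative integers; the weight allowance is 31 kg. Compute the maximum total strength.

2×P and 3×R: weight 25 ≤ 31, strength 2·8 + 3·6 = 34.
1×W, 2×P, and 2×R: weight 25 ≤ 31, strength 1·5 + 2·8 + 2·6 = 33.
Best is 34.

34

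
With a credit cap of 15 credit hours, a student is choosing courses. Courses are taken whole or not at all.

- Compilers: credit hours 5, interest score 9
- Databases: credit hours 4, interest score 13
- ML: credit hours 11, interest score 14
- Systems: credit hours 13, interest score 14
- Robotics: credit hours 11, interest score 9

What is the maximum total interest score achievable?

27

Allowing fractional choices, the relaxed optimum would be about 29.6, but courses are indivisible.
Compilers + Databases: credit hours 5 + 4 = 9 ≤ 15, interest score 9 + 13 = 22.
Databases + ML: credit hours 4 + 11 = 15 ≤ 15, interest score 13 + 14 = 27.
Best is Databases and ML with total interest score 27.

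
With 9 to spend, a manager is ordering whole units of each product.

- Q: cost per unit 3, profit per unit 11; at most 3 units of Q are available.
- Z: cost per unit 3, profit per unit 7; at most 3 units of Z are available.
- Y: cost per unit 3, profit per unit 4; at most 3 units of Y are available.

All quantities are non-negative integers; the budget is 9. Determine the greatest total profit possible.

33

2×Q and 1×Z: cost 9 ≤ 9, profit 2·11 + 1·7 = 29.
3×Q: cost 9 ≤ 9, profit 3·11 = 33.
Best is 33.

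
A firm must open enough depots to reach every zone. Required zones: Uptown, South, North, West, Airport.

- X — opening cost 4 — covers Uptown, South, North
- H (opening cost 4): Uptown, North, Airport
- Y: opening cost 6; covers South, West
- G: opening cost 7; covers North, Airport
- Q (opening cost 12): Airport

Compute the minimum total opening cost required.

10

The greedy cost-per-new-zone heuristic would pick X, H, and Y for 14, but a cheaper cover exists.
Choose H and Y: together they cover Uptown, South, North, West, Airport — every zone.
Total opening cost: 4 + 6 = 10.
No cover costs less than 10.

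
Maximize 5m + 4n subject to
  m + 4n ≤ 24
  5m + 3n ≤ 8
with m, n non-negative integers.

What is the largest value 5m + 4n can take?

9

The continuous relaxation peaks at (0, 2.67) with value 10.67; rounding to a feasible lattice point costs some objective.
(m,n)=(1,1): 1·1+4·1=5≤24, 5·1+3·1=8≤8, objective 9.
(m,n)=(0,2): 1·0+4·2=8≤24, 5·0+3·2=6≤8, objective 8.
(m,n)=(1,0): 1·1+4·0=1≤24, 5·1+3·0=5≤8, objective 5.
The best lattice point is (1,1), giving 9.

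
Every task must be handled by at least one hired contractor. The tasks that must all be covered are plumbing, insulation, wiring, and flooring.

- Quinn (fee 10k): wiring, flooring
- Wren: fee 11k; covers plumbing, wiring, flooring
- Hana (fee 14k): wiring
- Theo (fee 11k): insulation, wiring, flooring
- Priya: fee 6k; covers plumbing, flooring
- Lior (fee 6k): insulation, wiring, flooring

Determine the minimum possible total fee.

12

Choose Priya and Lior: together they cover plumbing, insulation, wiring, flooring — every task.
Total fee: 6 + 6 = 12.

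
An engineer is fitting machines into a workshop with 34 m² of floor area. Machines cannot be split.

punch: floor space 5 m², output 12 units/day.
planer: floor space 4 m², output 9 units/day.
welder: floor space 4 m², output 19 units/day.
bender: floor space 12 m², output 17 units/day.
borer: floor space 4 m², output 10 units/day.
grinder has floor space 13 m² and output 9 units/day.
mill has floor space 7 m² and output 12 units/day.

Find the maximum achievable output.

punch + planer + welder + bender + mill: floor space 5 + 4 + 4 + 12 + 7 = 32 ≤ 34, output 12 + 9 + 19 + 17 + 12 = 69.
punch + planer + welder + bender + borer: floor space 5 + 4 + 4 + 12 + 4 = 29 ≤ 34, output 12 + 9 + 19 + 17 + 10 = 67.
punch + welder + bender + borer + mill: floor space 5 + 4 + 12 + 4 + 7 = 32 ≤ 34, output 12 + 19 + 17 + 10 + 12 = 70.
Best is punch, welder, bender, borer, and mill with total output 70.

70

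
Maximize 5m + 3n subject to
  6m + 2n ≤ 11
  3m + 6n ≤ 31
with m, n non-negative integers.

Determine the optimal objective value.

Relaxing integrality, the LP optimum is 15.97 at (m,n) = (0.133, 5.1), which is not an integer point.
(m,n)=(0,5): 6·0+2·5=10≤11, 3·0+6·5=30≤31, objective 15.
(m,n)=(0,4): 6·0+2·4=8≤11, 3·0+6·4=24≤31, objective 12.
No feasible integer point exceeds 15.

15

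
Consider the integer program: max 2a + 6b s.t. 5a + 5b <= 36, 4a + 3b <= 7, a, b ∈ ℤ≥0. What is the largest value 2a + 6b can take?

(a,b)=(0,2) is feasible, giving 12.
(a,b)=(1,1) is feasible, giving 8.
(a,b)=(0,1) is feasible, giving 6.
The best lattice point is (0,2), giving 12.

12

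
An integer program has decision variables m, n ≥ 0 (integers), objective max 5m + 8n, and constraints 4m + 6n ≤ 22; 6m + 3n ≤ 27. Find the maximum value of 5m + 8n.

29

The continuous relaxation peaks at (0, 3.67) with value 29.33; rounding to a feasible lattice point costs some objective.
(m,n)=(1,3) is feasible, giving 29.
(m,n)=(2,2) is feasible, giving 26.
(m,n)=(0,3) is feasible, giving 24.
No feasible integer point exceeds 29.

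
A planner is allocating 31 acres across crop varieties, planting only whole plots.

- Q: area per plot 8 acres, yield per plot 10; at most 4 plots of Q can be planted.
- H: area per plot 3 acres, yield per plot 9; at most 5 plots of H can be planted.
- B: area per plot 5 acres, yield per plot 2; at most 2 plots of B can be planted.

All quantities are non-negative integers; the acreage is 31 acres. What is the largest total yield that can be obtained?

65

This is a bounded integer knapsack.
Take 2×Q and 5×H: area 31 ≤ 31, yield 2·10 + 5·9 = 65.
H has the best ratio (9/3) and is taken to its limit of 5; remaining capacity is filled optimally with the others.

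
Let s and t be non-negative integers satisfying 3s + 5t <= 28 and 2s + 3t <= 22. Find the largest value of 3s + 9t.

48

Relaxing integrality, the LP optimum is 50.40 at (s,t) = (0, 5.6), which is not an integer point.
(s,t)=(1,5) is feasible, giving 48.
(s,t)=(0,5) is feasible, giving 45.
(s,t)=(2,4) is feasible, giving 42.
No feasible integer point exceeds 48.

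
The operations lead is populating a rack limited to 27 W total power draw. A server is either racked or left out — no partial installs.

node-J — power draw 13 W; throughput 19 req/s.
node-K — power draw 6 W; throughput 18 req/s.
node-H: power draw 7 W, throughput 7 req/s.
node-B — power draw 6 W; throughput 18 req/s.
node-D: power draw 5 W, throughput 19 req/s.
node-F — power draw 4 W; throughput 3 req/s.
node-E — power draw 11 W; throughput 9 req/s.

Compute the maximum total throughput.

62

Allowing fractional choices, the relaxed optimum would be about 69.6, but servers are indivisible.
node-K + node-B + node-D + node-F: power draw 6 + 6 + 5 + 4 = 21 ≤ 27, throughput 18 + 18 + 19 + 3 = 58.
node-K + node-H + node-B + node-D: power draw 6 + 7 + 6 + 5 = 24 ≤ 27, throughput 18 + 7 + 18 + 19 = 62.
node-J + node-K + node-D: power draw 13 + 6 + 5 = 24 ≤ 27, throughput 19 + 18 + 19 = 56.
Best is node-K, node-H, node-B, and node-D with total throughput 62.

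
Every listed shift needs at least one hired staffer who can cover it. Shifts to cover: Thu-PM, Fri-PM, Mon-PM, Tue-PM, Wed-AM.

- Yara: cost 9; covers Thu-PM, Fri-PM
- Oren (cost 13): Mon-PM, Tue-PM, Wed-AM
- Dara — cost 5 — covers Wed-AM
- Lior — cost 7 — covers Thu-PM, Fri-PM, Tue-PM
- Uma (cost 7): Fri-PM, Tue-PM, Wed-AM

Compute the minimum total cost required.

20

The greedy cost-per-new-shift heuristic would pick Lior, Dara, and Oren for 25, but a cheaper cover exists.
Choose Oren and Lior: together they cover Thu-PM, Fri-PM, Mon-PM, Tue-PM, Wed-AM — every shift.
Total cost: 13 + 7 = 20.
No cover costs less than 20.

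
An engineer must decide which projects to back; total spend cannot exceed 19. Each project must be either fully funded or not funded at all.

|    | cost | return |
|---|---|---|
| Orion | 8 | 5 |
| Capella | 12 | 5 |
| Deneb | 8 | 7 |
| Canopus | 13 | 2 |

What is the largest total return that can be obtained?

Allowing fractional choices, the relaxed optimum would be about 13.2, but projects are indivisible.
Orion + Deneb: cost 8 + 8 = 16 ≤ 19, return 5 + 7 = 12.
Deneb: cost 8 ≤ 19, return 7.
Best is Orion and Deneb with total return 12.

12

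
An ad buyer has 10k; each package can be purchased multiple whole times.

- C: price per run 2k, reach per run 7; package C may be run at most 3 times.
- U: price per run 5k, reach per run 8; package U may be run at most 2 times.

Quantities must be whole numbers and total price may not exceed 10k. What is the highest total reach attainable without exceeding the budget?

This is a bounded integer knapsack.
C has the best ratio (7/2); taking only C gives at most 3×7 = 21 (stopped by the supply cap of 3).
Mixing does better — 2×C and 1×U: price 9 ≤ 10, reach 2·7 + 1·8 = 22.

22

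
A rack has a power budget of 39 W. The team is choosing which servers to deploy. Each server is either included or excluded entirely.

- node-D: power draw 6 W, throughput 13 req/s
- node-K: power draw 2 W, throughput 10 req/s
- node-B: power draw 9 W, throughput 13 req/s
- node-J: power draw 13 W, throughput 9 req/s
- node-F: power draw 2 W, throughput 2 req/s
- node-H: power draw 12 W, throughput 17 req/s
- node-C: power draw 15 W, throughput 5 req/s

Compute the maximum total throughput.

Take node-D, node-K, node-B, node-F, and node-H: power draw 6 + 2 + 9 + 2 + 12 = 31 ≤ 39, throughput 13 + 10 + 13 + 2 + 17 = 55.
No other feasible combination does better.

55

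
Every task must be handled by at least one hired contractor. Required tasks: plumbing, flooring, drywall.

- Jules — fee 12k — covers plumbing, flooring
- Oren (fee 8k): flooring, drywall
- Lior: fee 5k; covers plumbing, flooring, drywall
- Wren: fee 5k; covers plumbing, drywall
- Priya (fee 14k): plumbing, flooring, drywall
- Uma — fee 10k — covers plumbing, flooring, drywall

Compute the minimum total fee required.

This is a weighted set-cover instance.
Lior alone covers plumbing, flooring, drywall — every task.
Total fee: 5.
No cover costs less than 5.

5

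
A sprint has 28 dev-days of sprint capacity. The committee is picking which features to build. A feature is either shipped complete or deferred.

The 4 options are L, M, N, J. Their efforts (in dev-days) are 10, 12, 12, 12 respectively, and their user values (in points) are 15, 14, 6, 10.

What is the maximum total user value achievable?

Allowing fractional choices, the relaxed optimum would be about 34.0, but features are indivisible.
M + J: effort 12 + 12 = 24 ≤ 28, user value 14 + 10 = 24.
L + M: effort 10 + 12 = 22 ≤ 28, user value 15 + 14 = 29.
L + J: effort 10 + 12 = 22 ≤ 28, user value 15 + 10 = 25.
Best is L and M with total user value 29.

29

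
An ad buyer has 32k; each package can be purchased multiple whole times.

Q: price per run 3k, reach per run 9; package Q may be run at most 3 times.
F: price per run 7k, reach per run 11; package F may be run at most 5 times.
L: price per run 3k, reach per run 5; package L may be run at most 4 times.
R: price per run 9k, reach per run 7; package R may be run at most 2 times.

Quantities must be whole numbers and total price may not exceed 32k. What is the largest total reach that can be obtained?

64

Q has the best ratio (9/3); taking only Q gives at most 3×9 = 27 (stopped by the supply cap of 3).
Mixing does better — 3×Q, 2×F, and 3×L: price 32 ≤ 32, reach 3·9 + 2·11 + 3·5 = 64.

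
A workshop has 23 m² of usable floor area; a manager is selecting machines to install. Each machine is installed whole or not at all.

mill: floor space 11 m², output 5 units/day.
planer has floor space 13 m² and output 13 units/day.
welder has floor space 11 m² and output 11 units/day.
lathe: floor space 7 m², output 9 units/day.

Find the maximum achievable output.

Take planer and lathe: floor space 13 + 7 = 20 ≤ 23, output 13 + 9 = 22.
No other feasible combination does better.

22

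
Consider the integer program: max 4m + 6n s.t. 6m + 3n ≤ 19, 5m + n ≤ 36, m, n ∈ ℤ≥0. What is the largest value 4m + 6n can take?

(m,n)=(0,6) is feasible, giving 36.
(m,n)=(0,5) is feasible, giving 30.
Maximum is 36 at (m,n)=(0,6).

36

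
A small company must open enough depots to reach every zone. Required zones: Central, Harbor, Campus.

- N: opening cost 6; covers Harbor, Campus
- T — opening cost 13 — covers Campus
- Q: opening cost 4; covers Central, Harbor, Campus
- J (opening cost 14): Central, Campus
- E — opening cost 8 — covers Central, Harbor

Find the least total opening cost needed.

4

This is an integer covering problem.
Q alone covers Central, Harbor, Campus — every zone.
Total opening cost: 4.
No cover costs less than 4.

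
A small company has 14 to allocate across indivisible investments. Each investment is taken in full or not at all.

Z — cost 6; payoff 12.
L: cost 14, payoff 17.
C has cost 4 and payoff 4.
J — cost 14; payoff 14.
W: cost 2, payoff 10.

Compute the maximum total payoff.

26

Allowing fractional choices, the relaxed optimum would be about 29.3, but investments are indivisible.
Z + W: cost 6 + 2 = 8 ≤ 14, payoff 12 + 10 = 22.
Z + C + W: cost 6 + 4 + 2 = 12 ≤ 14, payoff 12 + 4 + 10 = 26.
Best is Z, C, and W with total payoff 26.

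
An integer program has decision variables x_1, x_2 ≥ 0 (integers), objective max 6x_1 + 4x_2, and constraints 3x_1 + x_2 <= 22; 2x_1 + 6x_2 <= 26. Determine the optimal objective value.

46

The continuous relaxation peaks at (6.62, 2.12) with value 48.25; rounding to a feasible lattice point costs some objective.
(x_1,x_2)=(7,1): 3·7+1·1=22≤22, 2·7+6·1=20≤26, objective 46.
(x_1,x_2)=(6,2): 3·6+1·2=20≤22, 2·6+6·2=24≤26, objective 44.
No feasible integer point exceeds 46.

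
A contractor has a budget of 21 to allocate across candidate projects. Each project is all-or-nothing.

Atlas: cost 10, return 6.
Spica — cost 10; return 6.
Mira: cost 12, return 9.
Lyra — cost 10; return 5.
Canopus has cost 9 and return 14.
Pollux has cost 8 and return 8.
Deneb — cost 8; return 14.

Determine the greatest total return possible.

This is an integer program with binary decision variables.
Mira + Canopus: cost 12 + 9 = 21 ≤ 21, return 9 + 14 = 23.
Canopus + Deneb: cost 9 + 8 = 17 ≤ 21, return 14 + 14 = 28.
Mira + Deneb: cost 12 + 8 = 20 ≤ 21, return 9 + 14 = 23.
Best is Canopus and Deneb with total return 28.

28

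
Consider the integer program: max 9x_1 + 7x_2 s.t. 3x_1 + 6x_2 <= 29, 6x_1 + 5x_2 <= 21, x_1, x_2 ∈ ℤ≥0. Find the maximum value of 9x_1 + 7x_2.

30

(x_1,x_2)=(1,3): 3·1+6·3=21≤29, 6·1+5·3=21≤21, objective 30.
(x_1,x_2)=(0,4): 3·0+6·4=24≤29, 6·0+5·4=20≤21, objective 28.
(x_1,x_2)=(3,0): 3·3+6·0=9≤29, 6·3+5·0=18≤21, objective 27.
The best lattice point is (1,3), giving 30.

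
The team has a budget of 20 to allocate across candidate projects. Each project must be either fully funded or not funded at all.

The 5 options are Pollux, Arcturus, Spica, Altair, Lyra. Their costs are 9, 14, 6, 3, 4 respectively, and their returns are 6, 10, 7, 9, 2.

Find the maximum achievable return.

Arcturus + Altair: cost 14 + 3 = 17 ≤ 20, return 10 + 9 = 19.
Pollux + Spica + Altair: cost 9 + 6 + 3 = 18 ≤ 20, return 6 + 7 + 9 = 22.
Spica + Altair + Lyra: cost 6 + 3 + 4 = 13 ≤ 20, return 7 + 9 + 2 = 18.
Best is Pollux, Spica, and Altair with total return 22.

22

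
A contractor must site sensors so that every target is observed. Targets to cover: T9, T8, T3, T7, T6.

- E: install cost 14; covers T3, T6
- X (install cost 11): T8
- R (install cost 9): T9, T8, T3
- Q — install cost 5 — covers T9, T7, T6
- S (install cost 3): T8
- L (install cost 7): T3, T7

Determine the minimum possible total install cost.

The greedy cost-per-new-target heuristic would pick Q, S, and L for 15, but a cheaper cover exists.
Choose R and Q: together they cover T9, T8, T3, T7, T6 — every target.
Total install cost: 9 + 5 = 14.
No cover costs less than 14.

14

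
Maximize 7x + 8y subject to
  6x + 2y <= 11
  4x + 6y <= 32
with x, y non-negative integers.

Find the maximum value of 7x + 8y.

40

The continuous relaxation peaks at (0.0714, 5.29) with value 42.79; rounding to a feasible lattice point costs some objective.
(x,y)=(0,5): 6·0+2·5=10≤11, 4·0+6·5=30≤32, objective 40.
(x,y)=(0,4): 6·0+2·4=8≤11, 4·0+6·4=24≤32, objective 32.
Maximum is 40 at (x,y)=(0,5).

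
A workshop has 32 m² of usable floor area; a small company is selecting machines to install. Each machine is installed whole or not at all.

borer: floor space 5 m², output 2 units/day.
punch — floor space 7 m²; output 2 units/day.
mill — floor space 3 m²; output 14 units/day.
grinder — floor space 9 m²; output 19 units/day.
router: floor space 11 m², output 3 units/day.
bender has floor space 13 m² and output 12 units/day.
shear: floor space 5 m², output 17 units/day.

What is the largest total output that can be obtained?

62

Allowing fractional choices, the relaxed optimum would be about 62.8, but machines are indivisible.
mill + grinder + bender + shear: floor space 3 + 9 + 13 + 5 = 30 ≤ 32, output 14 + 19 + 12 + 17 = 62.
borer + punch + mill + grinder + shear: floor space 5 + 7 + 3 + 9 + 5 = 29 ≤ 32, output 2 + 2 + 14 + 19 + 17 = 54.
Best is mill, grinder, bender, and shear with total output 62.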